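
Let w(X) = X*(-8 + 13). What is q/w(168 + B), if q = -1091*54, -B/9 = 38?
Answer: 9819/145 ≈ 67.717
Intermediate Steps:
B = -342 (B = -9*38 = -342)
w(X) = 5*X (w(X) = X*5 = 5*X)
q = -58914
q/w(168 + B) = -58914*1/(5*(168 - 342)) = -58914/(5*(-174)) = -58914/(-870) = -58914*(-1/870) = 9819/145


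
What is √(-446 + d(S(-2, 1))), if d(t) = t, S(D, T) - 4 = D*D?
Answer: I*√438 ≈ 20.928*I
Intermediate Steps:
S(D, T) = 4 + D² (S(D, T) = 4 + D*D = 4 + D²)
√(-446 + d(S(-2, 1))) = √(-446 + (4 + (-2)²)) = √(-446 + (4 + 4)) = √(-446 + 8) = √(-438) = I*√438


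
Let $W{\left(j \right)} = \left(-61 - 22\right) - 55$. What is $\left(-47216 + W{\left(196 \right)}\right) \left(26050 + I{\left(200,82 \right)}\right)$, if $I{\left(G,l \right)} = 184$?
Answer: $-1242284836$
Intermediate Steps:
$W{\left(j \right)} = -138$ ($W{\left(j \right)} = -83 - 55 = -138$)
$\left(-47216 + W{\left(196 \right)}\right) \left(26050 + I{\left(200,82 \right)}\right) = \left(-47216 - 138\right) \left(26050 + 184\right) = \left(-47354\right) 26234 = -1242284836$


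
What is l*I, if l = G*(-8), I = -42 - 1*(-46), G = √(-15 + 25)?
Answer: -32*√10 ≈ -101.19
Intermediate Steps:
G = √10 ≈ 3.1623
I = 4 (I = -42 + 46 = 4)
l = -8*√10 (l = √10*(-8) = -8*√10 ≈ -25.298)
l*I = -8*√10*4 = -32*√10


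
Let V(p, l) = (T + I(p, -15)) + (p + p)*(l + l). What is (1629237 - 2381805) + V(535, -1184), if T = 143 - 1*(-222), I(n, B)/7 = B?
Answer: -3286068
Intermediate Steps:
I(n, B) = 7*B
T = 365 (T = 143 + 222 = 365)
V(p, l) = 260 + 4*l*p (V(p, l) = (365 + 7*(-15)) + (p + p)*(l + l) = (365 - 105) + (2*p)*(2*l) = 260 + 4*l*p)
(1629237 - 2381805) + V(535, -1184) = (1629237 - 2381805) + (260 + 4*(-1184)*535) = -752568 + (260 - 2533760) = -752568 - 2533500 = -3286068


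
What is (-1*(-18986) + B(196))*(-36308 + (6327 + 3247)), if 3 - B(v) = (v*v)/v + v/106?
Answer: -26625219354/53 ≈ -5.0236e+8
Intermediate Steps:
B(v) = 3 - 107*v/106 (B(v) = 3 - ((v*v)/v + v/106) = 3 - (v²/v + v*(1/106)) = 3 - (v + v/106) = 3 - 107*v/106)
(-1*(-18986) + B(196))*(-36308 + (6327 + 3247)) = (-1*(-18986) + (3 - 107/106*196))*(-36308 + (6327 + 3247)) = (18986 + (3 - 10486/53))*(-36308 + 9574) = (18986 - 10327/53)*(-26734) = (995931/53)*(-26734) = -26625219354/53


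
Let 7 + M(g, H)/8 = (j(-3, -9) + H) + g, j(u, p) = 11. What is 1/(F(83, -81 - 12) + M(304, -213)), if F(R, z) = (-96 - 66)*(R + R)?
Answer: -1/26132 ≈ -3.8267e-5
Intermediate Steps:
F(R, z) = -324*R
M(g, H) = 32 + 8*H + 8*g (M(g, H) = -56 + 8*((11 + H) + g) = -56 + 8*(11 + H + g) = -56 + (88 + 8*H + 8*g) = 32 + 8*H + 8*g)
1/(F(83, -81 - 12) + M(304, -213)) = 1/(-324*83 + (32 + 8*(-213) + 8*304)) = 1/(-26892 + (32 - 1704 + 2432)) = 1/(-26892 + 760) = 1/(-26132) = -1/26132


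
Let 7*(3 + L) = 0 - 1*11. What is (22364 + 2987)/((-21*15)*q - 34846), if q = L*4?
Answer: -25351/29086 ≈ -0.87159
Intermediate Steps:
L = -32/7 (L = -3 + (0 - 1*11)/7 = -3 + (0 - 11)/7 = -3 + (1/7)*(-11) = -3 - 11/7 = -32/7 ≈ -4.5714)
q = -128/7 (q = -32/7*4 = -128/7 ≈ -18.286)
(22364 + 2987)/((-21*15)*q - 34846) = (22364 + 2987)/(-21*15*(-128/7) - 34846) = 25351/(-315*(-128/7) - 34846) = 25351/(5760 - 34846) = 25351/(-29086) = 25351*(-1/29086) = -25351/29086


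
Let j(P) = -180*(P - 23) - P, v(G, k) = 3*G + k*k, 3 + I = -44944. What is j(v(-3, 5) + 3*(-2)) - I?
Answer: 47277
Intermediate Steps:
I = -44947 (I = -3 - 44944 = -44947)
v(G, k) = k**2 + 3*G (v(G, k) = 3*G + k**2 = k**2 + 3*G)
j(P) = 4140 - 181*P (j(P) = -180*(-23 + P) - P = (4140 - 180*P) - P = 4140 - 181*P)
j(v(-3, 5) + 3*(-2)) - I = (4140 - 181*((5**2 + 3*(-3)) + 3*(-2))) - 1*(-44947) = (4140 - 181*((25 - 9) - 6)) + 44947 = (4140 - 181*(16 - 6)) + 44947 = (4140 - 181*10) + 44947 = (4140 - 1810) + 44947 = 2330 + 44947 = 47277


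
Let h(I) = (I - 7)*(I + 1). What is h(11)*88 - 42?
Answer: 4182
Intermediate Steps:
h(I) = (1 + I)*(-7 + I) (h(I) = (-7 + I)*(1 + I) = (1 + I)*(-7 + I))
h(11)*88 - 42 = (-7 + 11**2 - 6*11)*88 - 42 = (-7 + 121 - 66)*88 - 42 = 48*88 - 42 = 4224 - 42 = 4182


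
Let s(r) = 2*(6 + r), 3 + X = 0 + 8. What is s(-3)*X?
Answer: 30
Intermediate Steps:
X = 5 (X = -3 + (0 + 8) = -3 + 8 = 5)
s(r) = 12 + 2*r
s(-3)*X = (12 + 2*(-3))*5 = (12 - 6)*5 = 6*5 = 30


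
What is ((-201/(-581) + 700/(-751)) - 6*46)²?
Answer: 14564411832441025/190384741561 ≈ 76500.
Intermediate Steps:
((-201/(-581) + 700/(-751)) - 6*46)² = ((-201*(-1/581) + 700*(-1/751)) - 276)² = ((201/581 - 700/751) - 276)² = (-255749/436331 - 276)² = (-120683105/436331)² = 14564411832441025/190384741561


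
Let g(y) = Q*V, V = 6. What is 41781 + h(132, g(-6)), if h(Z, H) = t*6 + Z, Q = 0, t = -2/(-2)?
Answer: 41919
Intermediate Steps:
t = 1 (t = -2*(-½) = 1)
g(y) = 0 (g(y) = 0*6 = 0)
h(Z, H) = 6 + Z (h(Z, H) = 1*6 + Z = 6 + Z)
41781 + h(132, g(-6)) = 41781 + (6 + 132) = 41781 + 138 = 41919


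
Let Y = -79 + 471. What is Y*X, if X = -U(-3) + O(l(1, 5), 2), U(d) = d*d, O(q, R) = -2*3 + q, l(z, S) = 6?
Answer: -3528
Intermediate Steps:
O(q, R) = -6 + q
Y = 392
U(d) = d²
X = -9 (X = -1*(-3)² + (-6 + 6) = -1*9 + 0 = -9 + 0 = -9)
Y*X = 392*(-9) = -3528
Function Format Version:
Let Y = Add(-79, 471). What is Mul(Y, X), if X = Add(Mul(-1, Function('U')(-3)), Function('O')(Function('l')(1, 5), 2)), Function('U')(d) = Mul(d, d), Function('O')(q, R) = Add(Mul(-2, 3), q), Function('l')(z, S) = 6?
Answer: -3528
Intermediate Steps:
Function('O')(q, R) = Add(-6, q)
Y = 392
Function('U')(d) = Pow(d, 2)
X = -9 (X = Add(Mul(-1, Pow(-3, 2)), Add(-6, 6)) = Add(Mul(-1, 9), 0) = Add(-9, 0) = -9)
Mul(Y, X) = Mul(392, -9) = -3528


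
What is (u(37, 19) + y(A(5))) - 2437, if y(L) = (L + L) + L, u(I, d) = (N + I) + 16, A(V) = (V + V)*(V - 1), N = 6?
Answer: -2258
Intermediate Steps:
A(V) = 2*V*(-1 + V) (A(V) = (2*V)*(-1 + V) = 2*V*(-1 + V))
u(I, d) = 22 + I (u(I, d) = (6 + I) + 16 = 22 + I)
y(L) = 3*L (y(L) = 2*L + L = 3*L)
(u(37, 19) + y(A(5))) - 2437 = ((22 + 37) + 3*(2*5*(-1 + 5))) - 2437 = (59 + 3*(2*5*4)) - 2437 = (59 + 3*40) - 2437 = (59 + 120) - 2437 = 179 - 2437 = -2258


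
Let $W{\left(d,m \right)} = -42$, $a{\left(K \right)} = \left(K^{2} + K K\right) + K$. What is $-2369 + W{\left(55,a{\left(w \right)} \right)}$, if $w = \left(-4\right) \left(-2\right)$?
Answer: $-2411$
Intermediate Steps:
$w = 8$
$a{\left(K \right)} = K + 2 K^{2}$ ($a{\left(K \right)} = \left(K^{2} + K^{2}\right) + K = 2 K^{2} + K = K + 2 K^{2}$)
$-2369 + W{\left(55,a{\left(w \right)} \right)} = -2369 - 42 = -2411$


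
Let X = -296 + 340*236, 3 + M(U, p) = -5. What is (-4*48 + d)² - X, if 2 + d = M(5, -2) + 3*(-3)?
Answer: -35423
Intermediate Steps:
M(U, p) = -8 (M(U, p) = -3 - 5 = -8)
d = -19 (d = -2 + (-8 + 3*(-3)) = -2 + (-8 - 9) = -2 - 17 = -19)
X = 79944 (X = -296 + 80240 = 79944)
(-4*48 + d)² - X = (-4*48 - 19)² - 1*79944 = (-192 - 19)² - 79944 = (-211)² - 79944 = 44521 - 79944 = -35423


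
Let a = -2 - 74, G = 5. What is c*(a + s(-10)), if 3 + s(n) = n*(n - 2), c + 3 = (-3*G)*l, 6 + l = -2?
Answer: 4797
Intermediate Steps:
l = -8 (l = -6 - 2 = -8)
a = -76
c = 117 (c = -3 - 3*5*(-8) = -3 - 15*(-8) = -3 + 120 = 117)
s(n) = -3 + n*(-2 + n) (s(n) = -3 + n*(n - 2) = -3 + n*(-2 + n))
c*(a + s(-10)) = 117*(-76 + (-3 + (-10)² - 2*(-10))) = 117*(-76 + (-3 + 100 + 20)) = 117*(-76 + 117) = 117*41 = 4797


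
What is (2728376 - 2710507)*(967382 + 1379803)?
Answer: 41941848765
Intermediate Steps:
(2728376 - 2710507)*(967382 + 1379803) = 17869*2347185 = 41941848765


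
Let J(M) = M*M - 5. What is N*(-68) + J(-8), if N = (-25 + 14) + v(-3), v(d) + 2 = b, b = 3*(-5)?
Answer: 1963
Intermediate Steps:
b = -15
v(d) = -17 (v(d) = -2 - 15 = -17)
J(M) = -5 + M² (J(M) = M² - 5 = -5 + M²)
N = -28 (N = (-25 + 14) - 17 = -11 - 17 = -28)
N*(-68) + J(-8) = -28*(-68) + (-5 + (-8)²) = 1904 + (-5 + 64) = 1904 + 59 = 1963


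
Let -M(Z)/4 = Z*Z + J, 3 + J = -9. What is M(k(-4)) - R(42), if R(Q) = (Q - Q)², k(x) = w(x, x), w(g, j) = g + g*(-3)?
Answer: -208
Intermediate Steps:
w(g, j) = -2*g (w(g, j) = g - 3*g = -2*g)
k(x) = -2*x
J = -12 (J = -3 - 9 = -12)
M(Z) = 48 - 4*Z² (M(Z) = -4*(Z*Z - 12) = -4*(Z² - 12) = -4*(-12 + Z²) = 48 - 4*Z²)
R(Q) = 0 (R(Q) = 0² = 0)
M(k(-4)) - R(42) = (48 - 4*(-2*(-4))²) - 1*0 = (48 - 4*8²) + 0 = (48 - 4*64) + 0 = (48 - 256) + 0 = -208 + 0 = -208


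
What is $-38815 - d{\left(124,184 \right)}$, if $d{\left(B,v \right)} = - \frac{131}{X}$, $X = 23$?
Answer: $- \frac{892614}{23} \approx -38809.0$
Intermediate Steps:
$d{\left(B,v \right)} = - \frac{131}{23}$
$-38815 - d{\left(124,184 \right)} = -38815 - - \frac{131}{23} = -38815 + \frac{131}{23} = - \frac{892614}{23}$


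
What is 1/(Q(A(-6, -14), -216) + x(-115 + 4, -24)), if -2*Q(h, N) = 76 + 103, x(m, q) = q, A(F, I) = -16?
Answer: -2/227 ≈ -0.0088106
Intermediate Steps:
Q(h, N) = -179/2 (Q(h, N) = -(76 + 103)/2 = -½*179 = -179/2)
1/(Q(A(-6, -14), -216) + x(-115 + 4, -24)) = 1/(-179/2 - 24) = 1/(-227/2) = -2/227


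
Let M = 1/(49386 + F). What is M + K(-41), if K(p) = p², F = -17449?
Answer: 53686098/31937 ≈ 1681.0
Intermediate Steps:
M = 1/31937 (M = 1/(49386 - 17449) = 1/31937 ≈ 3.1312e-5)
M + K(-41) = 1/31937 + (-41)² = 1/31937 + 1681 = 53686098/31937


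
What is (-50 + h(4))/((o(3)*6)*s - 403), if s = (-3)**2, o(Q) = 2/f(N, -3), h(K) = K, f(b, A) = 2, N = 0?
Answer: 46/349 ≈ 0.13181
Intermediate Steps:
o(Q) = 1 (o(Q) = 2/2 = 2*(1/2) = 1)
s = 9
(-50 + h(4))/((o(3)*6)*s - 403) = (-50 + 4)/((1*6)*9 - 403) = -46/(6*9 - 403) = -46/(54 - 403) = -46/(-349) = -46*(-1/349) = 46/349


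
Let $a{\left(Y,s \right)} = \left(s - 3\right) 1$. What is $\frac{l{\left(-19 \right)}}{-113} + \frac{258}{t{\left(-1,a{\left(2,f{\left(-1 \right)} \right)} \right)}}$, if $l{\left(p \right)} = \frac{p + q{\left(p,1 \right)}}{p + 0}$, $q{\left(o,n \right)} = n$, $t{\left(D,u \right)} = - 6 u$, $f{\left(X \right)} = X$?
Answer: $\frac{92249}{8588} \approx 10.742$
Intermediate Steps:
$a{\left(Y,s \right)} = -3 + s$ ($a{\left(Y,s \right)} = \left(-3 + s\right) 1 = -3 + s$)
$l{\left(p \right)} = \frac{1 + p}{p}$ ($l{\left(p \right)} = \frac{p + 1}{p + 0} = \frac{1 + p}{p}$)
$\frac{l{\left(-19 \right)}}{-113} + \frac{258}{t{\left(-1,a{\left(2,f{\left(-1 \right)} \right)} \right)}} = \frac{\frac{1}{-19} \left(1 - 19\right)}{-113} + \frac{258}{\left(-6\right) \left(-3 - 1\right)} = \left(- \frac{1}{19}\right) \left(-18\right) \left(- \frac{1}{113}\right) + \frac{258}{\left(-6\right) \left(-4\right)} = \frac{18}{19} \left(- \frac{1}{113}\right) + \frac{258}{24} = - \frac{18}{2147} + 258 \cdot \frac{1}{24} = - \frac{18}{2147} + \frac{43}{4} = \frac{92249}{8588}$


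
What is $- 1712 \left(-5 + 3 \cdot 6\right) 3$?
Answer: $-66768$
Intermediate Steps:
$- 1712 \left(-5 + 3 \cdot 6\right) 3 = - 1712 \left(-5 + 18\right) 3 = - 1712 \cdot 13 \cdot 3 = \left(-1712\right) 39 = -66768$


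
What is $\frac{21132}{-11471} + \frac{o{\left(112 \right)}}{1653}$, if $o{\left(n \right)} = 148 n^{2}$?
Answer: $\frac{21261117956}{18961563} \approx 1121.3$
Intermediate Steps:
$\frac{21132}{-11471} + \frac{o{\left(112 \right)}}{1653} = \frac{21132}{-11471} + \frac{148 \cdot 112^{2}}{1653} = 21132 \left(- \frac{1}{11471}\right) + 148 \cdot 12544 \cdot \frac{1}{1653} = - \frac{21132}{11471} + 1856512 \cdot \frac{1}{1653} = - \frac{21132}{11471} + \frac{1856512}{1653} = \frac{21261117956}{18961563}$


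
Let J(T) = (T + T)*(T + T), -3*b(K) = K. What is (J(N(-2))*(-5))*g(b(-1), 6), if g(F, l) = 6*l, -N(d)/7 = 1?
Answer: -35280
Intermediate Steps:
b(K) = -K/3
N(d) = -7 (N(d) = -7*1 = -7)
J(T) = 4*T**2 (J(T) = (2*T)*(2*T) = 4*T**2)
(J(N(-2))*(-5))*g(b(-1), 6) = ((4*(-7)**2)*(-5))*(6*6) = ((4*49)*(-5))*36 = (196*(-5))*36 = -980*36 = -35280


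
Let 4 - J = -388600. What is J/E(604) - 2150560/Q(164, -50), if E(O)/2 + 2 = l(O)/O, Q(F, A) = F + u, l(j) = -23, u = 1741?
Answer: -45243021320/469011 ≈ -96465.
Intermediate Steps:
J = 388604 (J = 4 - 1*(-388600) = 4 + 388600 = 388604)
Q(F, A) = 1741 + F (Q(F, A) = F + 1741 = 1741 + F)
E(O) = -4 - 46/O (E(O) = -4 + 2*(-23/O) = -4 - 46/O)
J/E(604) - 2150560/Q(164, -50) = 388604/(-4 - 46/604) - 2150560/(1741 + 164) = 388604/(-4 - 46*1/604) - 2150560/1905 = 388604/(-4 - 23/302) - 2150560*1/1905 = 388604/(-1231/302) - 430112/381 = 388604*(-302/1231) - 430112/381 = -117358408/1231 - 430112/381 = -45243021320/469011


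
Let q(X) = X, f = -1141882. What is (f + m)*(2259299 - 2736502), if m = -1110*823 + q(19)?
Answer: 980839705779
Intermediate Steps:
m = -913511 (m = -1110*823 + 19 = -913530 + 19 = -913511)
(f + m)*(2259299 - 2736502) = (-1141882 - 913511)*(2259299 - 2736502) = -2055393*(-477203) = 980839705779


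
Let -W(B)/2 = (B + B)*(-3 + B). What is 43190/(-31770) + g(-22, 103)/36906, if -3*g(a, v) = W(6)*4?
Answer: -26515337/19541727 ≈ -1.3569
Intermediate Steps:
W(B) = -4*B*(-3 + B) (W(B) = -2*(B + B)*(-3 + B) = -2*2*B*(-3 + B) = -4*B*(-3 + B))
g(a, v) = 96 (g(a, v) = -4*6*(3 - 1*6)*4/3 = -4*6*(3 - 6)*4/3 = -4*6*(-3)*4/3 = -(-24)*4 = -⅓*(-288) = 96)
43190/(-31770) + g(-22, 103)/36906 = 43190/(-31770) + 96/36906 = 43190*(-1/31770) + 96*(1/36906) = -4319/3177 + 16/6151 = -26515337/19541727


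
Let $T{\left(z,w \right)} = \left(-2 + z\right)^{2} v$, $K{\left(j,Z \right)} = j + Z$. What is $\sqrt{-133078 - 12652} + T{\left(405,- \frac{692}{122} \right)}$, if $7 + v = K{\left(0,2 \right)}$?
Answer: $-812045 + i \sqrt{145730} \approx -8.1205 \cdot 10^{5} + 381.75 i$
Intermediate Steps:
$K{\left(j,Z \right)} = Z + j$
$v = -5$ ($v = -7 + \left(2 + 0\right) = -7 + 2 = -5$)
$T{\left(z,w \right)} = - 5 \left(-2 + z\right)^{2}$ ($T{\left(z,w \right)} = \left(-2 + z\right)^{2} \left(-5\right) = - 5 \left(-2 + z\right)^{2}$)
$\sqrt{-133078 - 12652} + T{\left(405,- \frac{692}{122} \right)} = \sqrt{-133078 - 12652} - 5 \left(-2 + 405\right)^{2} = \sqrt{-145730} - 5 \cdot 403^{2} = i \sqrt{145730} - 812045 = -812045 + i \sqrt{145730}$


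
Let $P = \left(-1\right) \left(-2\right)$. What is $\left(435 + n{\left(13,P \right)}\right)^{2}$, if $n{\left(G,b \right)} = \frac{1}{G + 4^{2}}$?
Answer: $\frac{159163456}{841} \approx 1.8926 \cdot 10^{5}$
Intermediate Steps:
$P = 2$
$n{\left(G,b \right)} = \frac{1}{16 + G}$ ($n{\left(G,b \right)} = \frac{1}{G + 16} = \frac{1}{16 + G}$)
$\left(435 + n{\left(13,P \right)}\right)^{2} = \left(435 + \frac{1}{16 + 13}\right)^{2} = \left(435 + \frac{1}{29}\right)^{2} = \left(\frac{12616}{29}\right)^{2} = \frac{159163456}{841}$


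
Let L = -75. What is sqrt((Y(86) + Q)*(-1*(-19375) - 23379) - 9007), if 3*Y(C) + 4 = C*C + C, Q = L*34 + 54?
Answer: sqrt(39057)/3 ≈ 65.876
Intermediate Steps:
Q = -2496 (Q = -75*34 + 54 = -2550 + 54 = -2496)
Y(C) = -4/3 + C/3 + C**2/3 (Y(C) = -4/3 + (C*C + C)/3 = -4/3 + (C**2 + C)/3 = -4/3 + (C + C**2)/3 = -4/3 + (C/3 + C**2/3) = -4/3 + C/3 + C**2/3)
sqrt((Y(86) + Q)*(-1*(-19375) - 23379) - 9007) = sqrt(((-4/3 + (1/3)*86 + (1/3)*86**2) - 2496)*(-1*(-19375) - 23379) - 9007) = sqrt(((-4/3 + 86/3 + (1/3)*7396) - 2496)*(19375 - 23379) - 9007) = sqrt(((-4/3 + 86/3 + 7396/3) - 2496)*(-4004) - 9007) = sqrt((7478/3 - 2496)*(-4004) - 9007) = sqrt(-10/3*(-4004) - 9007) = sqrt(40040/3 - 9007) = sqrt(13019/3) = sqrt(39057)/3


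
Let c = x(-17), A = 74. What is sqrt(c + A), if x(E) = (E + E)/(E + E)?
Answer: 5*sqrt(3) ≈ 8.6602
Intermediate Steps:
x(E) = 1 (x(E) = (2*E)/((2*E)) = (2*E)*(1/(2*E)) = 1)
c = 1
sqrt(c + A) = sqrt(1 + 74) = sqrt(75) = 5*sqrt(3)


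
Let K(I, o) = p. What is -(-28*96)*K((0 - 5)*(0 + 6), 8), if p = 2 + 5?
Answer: 18816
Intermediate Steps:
p = 7
K(I, o) = 7
-(-28*96)*K((0 - 5)*(0 + 6), 8) = -(-28*96)*7 = -(-2688)*7 = -1*(-18816) = 18816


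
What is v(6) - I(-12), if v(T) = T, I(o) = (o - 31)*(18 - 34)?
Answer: -682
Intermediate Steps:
I(o) = 496 - 16*o (I(o) = (-31 + o)*(-16) = 496 - 16*o)
v(6) - I(-12) = 6 - (496 - 16*(-12)) = 6 - (496 + 192) = 6 - 1*688 = 6 - 688 = -682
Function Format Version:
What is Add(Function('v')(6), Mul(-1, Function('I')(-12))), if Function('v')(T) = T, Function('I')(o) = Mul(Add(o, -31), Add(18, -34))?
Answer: -682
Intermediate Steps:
Function('I')(o) = Add(496, Mul(-16, o)) (Function('I')(o) = Mul(Add(-31, o), -16) = Add(496, Mul(-16, o)))
Add(Function('v')(6), Mul(-1, Function('I')(-12))) = Add(6, Mul(-1, Add(496, Mul(-16, -12)))) = Add(6, Mul(-1, Add(496, 192))) = Add(6, Mul(-1, 688)) = Add(6, -688) = -682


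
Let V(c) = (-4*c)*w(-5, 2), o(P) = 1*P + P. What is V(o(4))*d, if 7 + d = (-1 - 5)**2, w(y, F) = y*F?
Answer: 9280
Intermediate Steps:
o(P) = 2*P (o(P) = P + P = 2*P)
w(y, F) = F*y
d = 29 (d = -7 + (-1 - 5)**2 = -7 + (-6)**2 = -7 + 36 = 29)
V(c) = 40*c (V(c) = (-4*c)*(2*(-5)) = -4*c*(-10) = 40*c)
V(o(4))*d = (40*(2*4))*29 = (40*8)*29 = 320*29 = 9280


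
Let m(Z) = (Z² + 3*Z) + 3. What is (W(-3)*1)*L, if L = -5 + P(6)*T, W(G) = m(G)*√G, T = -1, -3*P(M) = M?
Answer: -9*I*√3 ≈ -15.588*I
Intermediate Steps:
m(Z) = 3 + Z² + 3*Z
P(M) = -M/3
W(G) = √G*(3 + G² + 3*G) (W(G) = (3 + G² + 3*G)*√G = √G*(3 + G² + 3*G))
L = -3 (L = -5 - ⅓*6*(-1) = -5 - 2*(-1) = -5 + 2 = -3)
(W(-3)*1)*L = ((√(-3)*(3 + (-3)² + 3*(-3)))*1)*(-3) = (((I*√3)*(3 + 9 - 9))*1)*(-3) = (((I*√3)*3)*1)*(-3) = ((3*I*√3)*1)*(-3) = (3*I*√3)*(-3) = -9*I*√3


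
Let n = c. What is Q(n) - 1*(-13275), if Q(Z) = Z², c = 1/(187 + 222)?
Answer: 2220655276/167281 ≈ 13275.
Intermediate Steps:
c = 1/409 ≈ 0.0024450
n = 1/409 ≈ 0.0024450
Q(n) - 1*(-13275) = (1/409)² - 1*(-13275) = 1/167281 + 13275 = 2220655276/167281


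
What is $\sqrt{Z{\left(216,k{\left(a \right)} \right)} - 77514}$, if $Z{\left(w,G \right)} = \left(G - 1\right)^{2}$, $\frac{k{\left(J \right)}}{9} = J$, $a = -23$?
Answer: $5 i \sqrt{1370} \approx 185.07 i$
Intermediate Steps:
$k{\left(J \right)} = 9 J$
$Z{\left(w,G \right)} = \left(-1 + G\right)^{2}$
$\sqrt{Z{\left(216,k{\left(a \right)} \right)} - 77514} = \sqrt{\left(-1 + 9 \left(-23\right)\right)^{2} - 77514} = \sqrt{\left(-1 - 207\right)^{2} - 77514} = \sqrt{\left(-208\right)^{2} - 77514} = \sqrt{43264 - 77514} = \sqrt{-34250} = 5 i \sqrt{1370}$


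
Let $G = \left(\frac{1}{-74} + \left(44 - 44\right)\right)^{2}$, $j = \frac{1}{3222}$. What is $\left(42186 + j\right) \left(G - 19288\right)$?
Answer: $- \frac{4785455318426497}{5881224} \approx -8.1368 \cdot 10^{8}$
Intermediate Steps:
$j = \frac{1}{3222} \approx 0.00031037$
$G = \frac{1}{5476}$ ($G = \left(- \frac{1}{74} + \left(44 - 44\right)\right)^{2} = \left(- \frac{1}{74} + 0\right)^{2} = \left(- \frac{1}{74}\right)^{2} = \frac{1}{5476} \approx 0.00018262$)
$\left(42186 + j\right) \left(G - 19288\right) = \left(42186 + \frac{1}{3222}\right) \left(\frac{1}{5476} - 19288\right) = \frac{135923293}{3222} \left(- \frac{105621087}{5476}\right) = - \frac{4785455318426497}{5881224}$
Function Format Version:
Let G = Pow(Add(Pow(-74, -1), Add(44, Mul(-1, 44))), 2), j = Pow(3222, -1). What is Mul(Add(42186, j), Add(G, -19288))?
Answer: Rational(-4785455318426497, 5881224) ≈ -8.1368e+8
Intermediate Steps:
j = Rational(1, 3222) ≈ 0.00031037
G = Rational(1, 5476) (G = Pow(Add(Rational(-1, 74), Add(44, -44)), 2) = Pow(Add(Rational(-1, 74), 0), 2) = Pow(Rational(-1, 74), 2) = Rational(1, 5476) ≈ 0.00018262)
Mul(Add(42186, j), Add(G, -19288)) = Mul(Add(42186, Rational(1, 3222)), Add(Rational(1, 5476), -19288)) = Mul(Rational(135923293, 3222), Rational(-105621087, 5476)) = Rational(-4785455318426497, 5881224)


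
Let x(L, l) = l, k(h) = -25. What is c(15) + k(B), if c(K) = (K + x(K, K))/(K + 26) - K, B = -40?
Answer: -1610/41 ≈ -39.268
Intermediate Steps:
c(K) = -K + 2*K/(26 + K) (c(K) = (K + K)/(K + 26) - K = (2*K)/(26 + K) - K = 2*K/(26 + K) - K = -K + 2*K/(26 + K))
c(15) + k(B) = 15*(-24 - 1*15)/(26 + 15) - 25 = 15*(-24 - 15)/41 - 25 = 15*(1/41)*(-39) - 25 = -585/41 - 25 = -1610/41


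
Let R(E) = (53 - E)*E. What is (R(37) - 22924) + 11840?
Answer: -10492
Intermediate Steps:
R(E) = E*(53 - E)
(R(37) - 22924) + 11840 = (37*(53 - 1*37) - 22924) + 11840 = (37*(53 - 37) - 22924) + 11840 = (37*16 - 22924) + 11840 = (592 - 22924) + 11840 = -22332 + 11840 = -10492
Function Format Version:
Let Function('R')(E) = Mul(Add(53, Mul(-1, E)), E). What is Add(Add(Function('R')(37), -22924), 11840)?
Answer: -10492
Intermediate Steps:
Function('R')(E) = Mul(E, Add(53, Mul(-1, E)))
Add(Add(Function('R')(37), -22924), 11840) = Add(Add(Mul(37, Add(53, Mul(-1, 37))), -22924), 11840) = Add(Add(Mul(37, Add(53, -37)), -22924), 11840) = Add(Add(Mul(37, 16), -22924), 11840) = Add(Add(592, -22924), 11840) = Add(-22332, 11840) = -10492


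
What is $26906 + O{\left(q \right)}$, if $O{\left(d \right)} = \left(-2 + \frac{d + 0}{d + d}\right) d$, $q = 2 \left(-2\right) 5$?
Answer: $26936$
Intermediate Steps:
$q = -20$ ($q = \left(-4\right) 5 = -20$)
$O{\left(d \right)} = - \frac{3 d}{2}$ ($O{\left(d \right)} = \left(-2 + \frac{d}{2 d}\right) d = \left(-2 + d \frac{1}{2 d}\right) d = \left(-2 + \frac{1}{2}\right) d = - \frac{3 d}{2}$)
$26906 + O{\left(q \right)} = 26906 - -30 = 26906 + 30 = 26936$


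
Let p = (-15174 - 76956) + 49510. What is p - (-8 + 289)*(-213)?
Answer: 17233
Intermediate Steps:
p = -42620 (p = -92130 + 49510 = -42620)
p - (-8 + 289)*(-213) = -42620 - (-8 + 289)*(-213) = -42620 - 281*(-213) = -42620 - 1*(-59853) = -42620 + 59853 = 17233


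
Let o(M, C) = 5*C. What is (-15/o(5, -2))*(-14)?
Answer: -21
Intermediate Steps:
(-15/o(5, -2))*(-14) = (-15/(5*(-2)))*(-14) = (-15/(-10))*(-14) = -1/10*(-15)*(-14) = (3/2)*(-14) = -21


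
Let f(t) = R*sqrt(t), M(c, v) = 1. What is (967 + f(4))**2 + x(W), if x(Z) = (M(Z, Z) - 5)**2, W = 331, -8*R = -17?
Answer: 15093481/16 ≈ 9.4334e+5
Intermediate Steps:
R = 17/8 (R = -1/8*(-17) = 17/8 ≈ 2.1250)
f(t) = 17*sqrt(t)/8
x(Z) = 16 (x(Z) = (1 - 5)**2 = (-4)**2 = 16)
(967 + f(4))**2 + x(W) = (967 + 17*sqrt(4)/8)**2 + 16 = (967 + (17/8)*2)**2 + 16 = (967 + 17/4)**2 + 16 = (3885/4)**2 + 16 = 15093225/16 + 16 = 15093481/16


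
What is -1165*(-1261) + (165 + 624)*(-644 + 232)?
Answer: 1143997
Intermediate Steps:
-1165*(-1261) + (165 + 624)*(-644 + 232) = 1469065 + 789*(-412) = 1469065 - 325068 = 1143997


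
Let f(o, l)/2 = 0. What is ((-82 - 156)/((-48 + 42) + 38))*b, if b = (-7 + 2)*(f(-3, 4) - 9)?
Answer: -5355/16 ≈ -334.69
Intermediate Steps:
f(o, l) = 0 (f(o, l) = 2*0 = 0)
b = 45 (b = (-7 + 2)*(0 - 9) = -5*(-9) = 45)
((-82 - 156)/((-48 + 42) + 38))*b = ((-82 - 156)/((-48 + 42) + 38))*45 = -238/(-6 + 38)*45 = -238/32*45 = -238*1/32*45 = -119/16*45 = -5355/16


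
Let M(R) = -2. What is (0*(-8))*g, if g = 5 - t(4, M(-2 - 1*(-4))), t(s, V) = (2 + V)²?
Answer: 0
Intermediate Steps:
g = 5 (g = 5 - (2 - 2)² = 5 - 1*0² = 5 - 1*0 = 5 + 0 = 5)
(0*(-8))*g = (0*(-8))*5 = 0*5 = 0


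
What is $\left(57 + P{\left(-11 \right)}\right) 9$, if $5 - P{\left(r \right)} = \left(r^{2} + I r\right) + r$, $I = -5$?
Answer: $-927$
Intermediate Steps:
$P{\left(r \right)} = 5 - r^{2} + 4 r$ ($P{\left(r \right)} = 5 - \left(\left(r^{2} - 5 r\right) + r\right) = 5 - \left(r^{2} - 4 r\right) = 5 - r^{2} + 4 r$)
$\left(57 + P{\left(-11 \right)}\right) 9 = \left(57 + \left(5 - \left(-11\right)^{2} + 4 \left(-11\right)\right)\right) 9 = \left(57 - 160\right) 9 = \left(-103\right) 9 = -927$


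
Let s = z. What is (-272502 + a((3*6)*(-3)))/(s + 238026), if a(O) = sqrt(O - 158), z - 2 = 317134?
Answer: -45417/92527 + I*sqrt(53)/277581 ≈ -0.49085 + 2.6227e-5*I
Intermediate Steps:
z = 317136 (z = 2 + 317134 = 317136)
s = 317136
a(O) = sqrt(-158 + O)
(-272502 + a((3*6)*(-3)))/(s + 238026) = (-272502 + sqrt(-158 + (3*6)*(-3)))/(317136 + 238026) = (-272502 + sqrt(-158 + 18*(-3)))/555162 = (-272502 + sqrt(-158 - 54))*(1/555162) = (-272502 + sqrt(-212))*(1/555162) = (-272502 + 2*I*sqrt(53))*(1/555162) = -45417/92527 + I*sqrt(53)/277581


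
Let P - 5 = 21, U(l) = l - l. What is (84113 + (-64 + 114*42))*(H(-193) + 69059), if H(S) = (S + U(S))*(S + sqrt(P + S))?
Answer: 9444083796 - 17145541*I*sqrt(167) ≈ 9.4441e+9 - 2.2157e+8*I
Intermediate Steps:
U(l) = 0
P = 26 (P = 5 + 21 = 26)
H(S) = S*(S + sqrt(26 + S)) (H(S) = (S + 0)*(S + sqrt(26 + S)) = S*(S + sqrt(26 + S)))
(84113 + (-64 + 114*42))*(H(-193) + 69059) = (84113 + (-64 + 114*42))*(-193*(-193 + sqrt(26 - 193)) + 69059) = (84113 + (-64 + 4788))*(-193*(-193 + sqrt(-167)) + 69059) = (84113 + 4724)*(-193*(-193 + I*sqrt(167)) + 69059) = 88837*((37249 - 193*I*sqrt(167)) + 69059) = 88837*(106308 - 193*I*sqrt(167)) = 9444083796 - 17145541*I*sqrt(167)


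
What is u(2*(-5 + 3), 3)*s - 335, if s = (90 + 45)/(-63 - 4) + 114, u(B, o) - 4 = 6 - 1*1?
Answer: 45082/67 ≈ 672.87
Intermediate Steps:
u(B, o) = 9 (u(B, o) = 4 + (6 - 1*1) = 4 + (6 - 1) = 4 + 5 = 9)
s = 7503/67 (s = 135/(-67) + 114 = 135*(-1/67) + 114 = -135/67 + 114 = 7503/67 ≈ 111.99)
u(2*(-5 + 3), 3)*s - 335 = 9*(7503/67) - 335 = 67527/67 - 335 = 45082/67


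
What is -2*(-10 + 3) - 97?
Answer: -83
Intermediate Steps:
-2*(-10 + 3) - 97 = -2*(-7) - 97 = 14 - 97 = -83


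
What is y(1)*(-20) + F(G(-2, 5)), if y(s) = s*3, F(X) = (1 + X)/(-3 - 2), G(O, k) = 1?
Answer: -302/5 ≈ -60.400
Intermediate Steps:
F(X) = -1/5 - X/5 (F(X) = (1 + X)/(-5) = (1 + X)*(-1/5) = -1/5 - X/5)
y(s) = 3*s
y(1)*(-20) + F(G(-2, 5)) = (3*1)*(-20) + (-1/5 - 1/5*1) = 3*(-20) + (-1/5 - 1/5) = -60 - 2/5 = -302/5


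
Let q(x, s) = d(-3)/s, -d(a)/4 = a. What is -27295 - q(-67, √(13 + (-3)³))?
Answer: -27295 + 6*I*√14/7 ≈ -27295.0 + 3.2071*I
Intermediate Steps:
d(a) = -4*a
q(x, s) = 12/s (q(x, s) = (-4*(-3))/s = 12/s)
-27295 - q(-67, √(13 + (-3)³)) = -27295 - 12/(√(13 + (-3)³)) = -27295 - 12/(√(13 - 27)) = -27295 - 12/(√(-14)) = -27295 - 12/(I*√14) = -27295 - 12*(-I*√14/14) = -27295 - (-6)*I*√14/7 = -27295 + 6*I*√14/7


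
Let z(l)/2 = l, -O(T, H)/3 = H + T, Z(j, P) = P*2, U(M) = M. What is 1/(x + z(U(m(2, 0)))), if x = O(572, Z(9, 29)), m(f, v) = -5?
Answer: -1/1900 ≈ -0.00052632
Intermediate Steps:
Z(j, P) = 2*P
O(T, H) = -3*H - 3*T (O(T, H) = -3*(H + T) = -3*H - 3*T)
z(l) = 2*l
x = -1890 (x = -6*29 - 3*572 = -3*58 - 1716 = -174 - 1716 = -1890)
1/(x + z(U(m(2, 0)))) = 1/(-1890 + 2*(-5)) = 1/(-1890 - 10) = 1/(-1900) = -1/1900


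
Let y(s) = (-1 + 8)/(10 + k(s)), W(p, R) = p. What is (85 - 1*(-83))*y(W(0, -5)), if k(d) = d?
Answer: 588/5 ≈ 117.60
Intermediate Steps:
y(s) = 7/(10 + s) (y(s) = (-1 + 8)/(10 + s) = 7/(10 + s))
(85 - 1*(-83))*y(W(0, -5)) = (85 - 1*(-83))*(7/(10 + 0)) = (85 + 83)*(7/10) = 168*(7*(⅒)) = 168*(7/10) = 588/5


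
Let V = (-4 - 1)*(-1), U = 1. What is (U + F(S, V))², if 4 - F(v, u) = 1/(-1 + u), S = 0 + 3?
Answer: 361/16 ≈ 22.563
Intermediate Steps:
V = 5 (V = -5*(-1) = 5)
S = 3
F(v, u) = 4 - 1/(-1 + u)
(U + F(S, V))² = (1 + (-5 + 4*5)/(-1 + 5))² = (1 + (-5 + 20)/4)² = (1 + (¼)*15)² = (1 + 15/4)² = (19/4)² = 361/16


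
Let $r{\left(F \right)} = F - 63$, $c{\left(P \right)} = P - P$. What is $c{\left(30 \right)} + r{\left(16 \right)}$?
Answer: $-47$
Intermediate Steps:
$c{\left(P \right)} = 0$
$r{\left(F \right)} = -63 + F$ ($r{\left(F \right)} = F - 63 = -63 + F$)
$c{\left(30 \right)} + r{\left(16 \right)} = 0 + \left(-63 + 16\right) = 0 - 47 = -47$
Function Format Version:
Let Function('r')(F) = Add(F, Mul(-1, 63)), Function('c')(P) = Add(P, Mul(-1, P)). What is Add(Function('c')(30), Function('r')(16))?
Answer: -47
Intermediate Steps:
Function('c')(P) = 0
Function('r')(F) = Add(-63, F) (Function('r')(F) = Add(F, -63) = Add(-63, F))
Add(Function('c')(30), Function('r')(16)) = Add(0, Add(-63, 16)) = Add(0, -47) = -47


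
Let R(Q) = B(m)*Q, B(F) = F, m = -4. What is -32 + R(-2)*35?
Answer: 248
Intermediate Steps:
R(Q) = -4*Q
-32 + R(-2)*35 = -32 - 4*(-2)*35 = -32 + 8*35 = -32 + 280 = 248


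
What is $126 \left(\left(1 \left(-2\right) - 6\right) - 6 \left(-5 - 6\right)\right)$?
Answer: $7308$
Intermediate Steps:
$126 \left(\left(1 \left(-2\right) - 6\right) - 6 \left(-5 - 6\right)\right) = 126 \left(\left(-2 - 6\right) - -66\right) = 126 \left(-8 + 66\right) = 126 \cdot 58 = 7308$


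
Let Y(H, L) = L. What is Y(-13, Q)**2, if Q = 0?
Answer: 0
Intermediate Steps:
Y(-13, Q)**2 = 0**2 = 0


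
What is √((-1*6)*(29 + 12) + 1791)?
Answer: √1545 ≈ 39.306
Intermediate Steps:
√((-1*6)*(29 + 12) + 1791) = √(-6*41 + 1791) = √(-246 + 1791) = √1545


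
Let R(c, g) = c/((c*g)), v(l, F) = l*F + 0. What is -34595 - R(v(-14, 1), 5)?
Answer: -172976/5 ≈ -34595.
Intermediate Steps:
v(l, F) = F*l (v(l, F) = F*l + 0 = F*l)
R(c, g) = 1/g (R(c, g) = c*(1/(c*g)) = 1/g)
-34595 - R(v(-14, 1), 5) = -34595 - 1/5 = -172976/5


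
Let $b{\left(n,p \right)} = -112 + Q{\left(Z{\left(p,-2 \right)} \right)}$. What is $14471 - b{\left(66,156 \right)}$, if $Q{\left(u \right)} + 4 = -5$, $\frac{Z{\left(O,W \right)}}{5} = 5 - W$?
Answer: $14592$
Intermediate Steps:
$Z{\left(O,W \right)} = 25 - 5 W$ ($Z{\left(O,W \right)} = 5 \left(5 - W\right) = 25 - 5 W$)
$Q{\left(u \right)} = -9$ ($Q{\left(u \right)} = -4 - 5 = -9$)
$b{\left(n,p \right)} = -121$ ($b{\left(n,p \right)} = -112 - 9 = -121$)
$14471 - b{\left(66,156 \right)} = 14471 - -121 = 14471 + 121 = 14592$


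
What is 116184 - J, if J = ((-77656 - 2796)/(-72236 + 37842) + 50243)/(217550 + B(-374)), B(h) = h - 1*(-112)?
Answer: 434144090426327/3736701736 ≈ 1.1618e+5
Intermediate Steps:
B(h) = 112 + h (B(h) = h + 112 = 112 + h)
J = 864069097/3736701736 (J = ((-77656 - 2796)/(-72236 + 37842) + 50243)/(217550 + (112 - 374)) = (-80452/(-34394) + 50243)/(217550 - 262) = (-80452*(-1/34394) + 50243)/217288 = (40226/17197 + 50243)*(1/217288) = (864069097/17197)*(1/217288) = 864069097/3736701736 ≈ 0.23124)
116184 - J = 116184 - 1*864069097/3736701736 = 116184 - 864069097/3736701736 = 434144090426327/3736701736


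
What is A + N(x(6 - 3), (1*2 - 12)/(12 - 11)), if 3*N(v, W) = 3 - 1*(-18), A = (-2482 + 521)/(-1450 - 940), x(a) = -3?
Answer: 18691/2390 ≈ 7.8205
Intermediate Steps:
A = 1961/2390 (A = -1961/(-2390) = -1961*(-1/2390) = 1961/2390 ≈ 0.82050)
N(v, W) = 7 (N(v, W) = (3 - 1*(-18))/3 = (3 + 18)/3 = (⅓)*21 = 7)
A + N(x(6 - 3), (1*2 - 12)/(12 - 11)) = 1961/2390 + 7 = 18691/2390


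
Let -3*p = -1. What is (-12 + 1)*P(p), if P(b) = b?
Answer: -11/3 ≈ -3.6667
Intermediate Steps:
p = 1/3 (p = -1/3*(-1) = 1/3 ≈ 0.33333)
(-12 + 1)*P(p) = (-12 + 1)*(1/3) = -11*1/3 = -11/3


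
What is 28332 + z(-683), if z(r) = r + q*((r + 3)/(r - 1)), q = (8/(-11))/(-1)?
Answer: 52009129/1881 ≈ 27650.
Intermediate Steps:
q = 8/11 (q = (8*(-1/11))*(-1) = -8/11*(-1) = 8/11 ≈ 0.72727)
z(r) = r + 8*(3 + r)/(11*(-1 + r)) (z(r) = r + 8*((r + 3)/(r - 1))/11 = r + 8*((3 + r)/(-1 + r))/11 = r + 8*(3 + r)/(11*(-1 + r)))
28332 + z(-683) = 28332 + (24 - 3*(-683) + 11*(-683)²)/(11*(-1 - 683)) = 28332 + (1/11)*(24 + 2049 + 11*466489)/(-684) = 28332 + (1/11)*(-1/684)*(24 + 2049 + 5131379) = 28332 + (1/11)*(-1/684)*5133452 = 28332 - 1283363/1881 = 52009129/1881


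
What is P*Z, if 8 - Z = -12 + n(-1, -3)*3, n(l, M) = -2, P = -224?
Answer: -5824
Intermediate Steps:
Z = 26 (Z = 8 - (-12 - 2*3) = 8 - (-12 - 6) = 8 - 1*(-18) = 8 + 18 = 26)
P*Z = -224*26 = -5824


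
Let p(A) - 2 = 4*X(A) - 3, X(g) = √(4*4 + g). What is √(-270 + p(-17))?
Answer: √(-271 + 4*I) ≈ 0.1215 + 16.463*I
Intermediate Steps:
X(g) = √(16 + g)
p(A) = -1 + 4*√(16 + A) (p(A) = 2 + (4*√(16 + A) - 3) = 2 + (-3 + 4*√(16 + A)) = -1 + 4*√(16 + A))
√(-270 + p(-17)) = √(-270 + (-1 + 4*√(16 - 17))) = √(-270 + (-1 + 4*√(-1))) = √(-270 + (-1 + 4*I)) = √(-271 + 4*I)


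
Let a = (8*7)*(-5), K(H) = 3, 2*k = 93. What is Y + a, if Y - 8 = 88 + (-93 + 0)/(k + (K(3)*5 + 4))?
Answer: -24290/131 ≈ -185.42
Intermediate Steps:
k = 93/2 (k = (1/2)*93 = 93/2 ≈ 46.500)
a = -280 (a = 56*(-5) = -280)
Y = 12390/131 (Y = 8 + (88 + (-93 + 0)/(93/2 + (3*5 + 4))) = 8 + (88 - 93/(93/2 + (15 + 4))) = 8 + (88 - 93/(93/2 + 19)) = 8 + (88 - 93/131/2) = 8 + (88 - 93*2/131) = 8 + (88 - 186/131) = 8 + 11342/131 = 12390/131 ≈ 94.580)
Y + a = 12390/131 - 280 = -24290/131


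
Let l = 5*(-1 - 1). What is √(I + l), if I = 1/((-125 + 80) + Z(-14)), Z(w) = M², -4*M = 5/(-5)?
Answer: I*√5181114/719 ≈ 3.1658*I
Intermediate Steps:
M = ¼ (M = -5/(4*(-5)) = -5*(-1)/(4*5) = -¼*(-1) = ¼ ≈ 0.25000)
Z(w) = 1/16 (Z(w) = (¼)² = 1/16)
l = -10 (l = 5*(-2) = -10)
I = -16/719 (I = 1/((-125 + 80) + 1/16) = 1/(-45 + 1/16) = 1/(-719/16) = -16/719 ≈ -0.022253)
√(I + l) = √(-16/719 - 10) = √(-7206/719) = I*√5181114/719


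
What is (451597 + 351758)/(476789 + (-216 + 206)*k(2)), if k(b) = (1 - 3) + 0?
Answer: 803355/476809 ≈ 1.6849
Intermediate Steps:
k(b) = -2 (k(b) = -2 + 0 = -2)
(451597 + 351758)/(476789 + (-216 + 206)*k(2)) = (451597 + 351758)/(476789 + (-216 + 206)*(-2)) = 803355/(476789 - 10*(-2)) = 803355/(476789 + 20) = 803355/476809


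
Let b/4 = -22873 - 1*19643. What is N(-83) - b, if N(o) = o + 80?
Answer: 170061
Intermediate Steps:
b = -170064 (b = 4*(-22873 - 1*19643) = 4*(-22873 - 19643) = 4*(-42516) = -170064)
N(o) = 80 + o
N(-83) - b = (80 - 83) - 1*(-170064) = -3 + 170064 = 170061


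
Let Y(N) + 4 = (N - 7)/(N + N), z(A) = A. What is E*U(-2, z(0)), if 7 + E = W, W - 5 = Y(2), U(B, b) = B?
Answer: 29/2 ≈ 14.500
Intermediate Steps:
Y(N) = -4 + (-7 + N)/(2*N) (Y(N) = -4 + (N - 7)/(N + N) = -4 + (-7 + N)/((2*N)) = -4 + (-7 + N)*(1/(2*N)) = -4 + (-7 + N)/(2*N))
W = -1/4 (W = 5 + (7/2)*(-1 - 1*2)/2 = 5 + (7/2)*(1/2)*(-1 - 2) = 5 + (7/2)*(1/2)*(-3) = 5 - 21/4 = -1/4 ≈ -0.25000)
E = -29/4 (E = -7 - 1/4 = -29/4 ≈ -7.2500)
E*U(-2, z(0)) = -29/4*(-2) = 29/2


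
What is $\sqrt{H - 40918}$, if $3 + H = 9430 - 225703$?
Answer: $i \sqrt{257194} \approx 507.14 i$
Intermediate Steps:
$H = -216276$ ($H = -3 + \left(9430 - 225703\right) = -3 - 216273 = -216276$)
$\sqrt{H - 40918} = \sqrt{-216276 - 40918} = \sqrt{-257194} = i \sqrt{257194}$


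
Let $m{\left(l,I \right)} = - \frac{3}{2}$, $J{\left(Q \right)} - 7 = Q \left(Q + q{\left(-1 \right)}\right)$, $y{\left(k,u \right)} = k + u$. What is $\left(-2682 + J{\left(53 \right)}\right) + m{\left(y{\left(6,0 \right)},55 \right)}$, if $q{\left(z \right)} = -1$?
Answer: $\frac{159}{2} \approx 79.5$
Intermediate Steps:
$J{\left(Q \right)} = 7 + Q \left(-1 + Q\right)$ ($J{\left(Q \right)} = 7 + Q \left(Q - 1\right) = 7 + Q \left(-1 + Q\right)$)
$m{\left(l,I \right)} = - \frac{3}{2}$ ($m{\left(l,I \right)} = \left(-3\right) \frac{1}{2} = - \frac{3}{2}$)
$\left(-2682 + J{\left(53 \right)}\right) + m{\left(y{\left(6,0 \right)},55 \right)} = \left(-2682 + \left(7 + 53^{2} - 53\right)\right) - \frac{3}{2} = \left(-2682 + \left(7 + 2809 - 53\right)\right) - \frac{3}{2} = \left(-2682 + 2763\right) - \frac{3}{2} = 81 - \frac{3}{2} = \frac{159}{2}$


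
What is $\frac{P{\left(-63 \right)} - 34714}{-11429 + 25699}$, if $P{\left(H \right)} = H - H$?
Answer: $- \frac{17357}{7135} \approx -2.4327$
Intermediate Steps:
$P{\left(H \right)} = 0$
$\frac{P{\left(-63 \right)} - 34714}{-11429 + 25699} = \frac{0 - 34714}{-11429 + 25699} = - \frac{34714}{14270} = \left(-34714\right) \frac{1}{14270} = - \frac{17357}{7135}$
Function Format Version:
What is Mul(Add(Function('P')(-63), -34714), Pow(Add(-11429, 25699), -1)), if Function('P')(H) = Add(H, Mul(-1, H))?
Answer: Rational(-17357, 7135) ≈ -2.4327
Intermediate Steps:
Function('P')(H) = 0
Mul(Add(Function('P')(-63), -34714), Pow(Add(-11429, 25699), -1)) = Mul(Add(0, -34714), Pow(Add(-11429, 25699), -1)) = Mul(-34714, Pow(14270, -1)) = Mul(-34714, Rational(1, 14270)) = Rational(-17357, 7135)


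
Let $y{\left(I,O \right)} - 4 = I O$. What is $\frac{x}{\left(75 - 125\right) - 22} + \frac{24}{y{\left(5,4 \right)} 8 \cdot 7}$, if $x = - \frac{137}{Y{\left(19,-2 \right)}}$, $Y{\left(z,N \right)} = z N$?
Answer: $- \frac{617}{19152} \approx -0.032216$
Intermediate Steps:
$Y{\left(z,N \right)} = N z$
$y{\left(I,O \right)} = 4 + I O$
$x = \frac{137}{38}$ ($x = - \frac{137}{\left(-2\right) 19} = - \frac{137}{-38} = \left(-137\right) \left(- \frac{1}{38}\right) = \frac{137}{38} \approx 3.6053$)
$\frac{x}{\left(75 - 125\right) - 22} + \frac{24}{y{\left(5,4 \right)} 8 \cdot 7} = \frac{137}{38 \left(\left(75 - 125\right) - 22\right)} + \frac{24}{\left(4 + 5 \cdot 4\right) 8 \cdot 7} = \frac{137}{38 \left(-50 - 22\right)} + \frac{24}{\left(4 + 20\right) 8 \cdot 7} = \frac{137}{38 \left(-72\right)} + \frac{24}{24 \cdot 8 \cdot 7} = \frac{137}{38} \left(- \frac{1}{72}\right) + \frac{24}{192 \cdot 7} = - \frac{137}{2736} + \frac{24}{1344} = - \frac{137}{2736} + 24 \cdot \frac{1}{1344} = - \frac{137}{2736} + \frac{1}{56} = - \frac{617}{19152}$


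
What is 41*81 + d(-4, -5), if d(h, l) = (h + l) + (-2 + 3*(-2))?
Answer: 3304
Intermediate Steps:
d(h, l) = -8 + h + l (d(h, l) = (h + l) + (-2 - 6) = (h + l) - 8 = -8 + h + l)
41*81 + d(-4, -5) = 41*81 + (-8 - 4 - 5) = 3321 - 17 = 3304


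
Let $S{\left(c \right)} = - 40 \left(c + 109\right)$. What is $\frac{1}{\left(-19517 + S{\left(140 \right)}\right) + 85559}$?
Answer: $\frac{1}{56082} \approx 1.7831 \cdot 10^{-5}$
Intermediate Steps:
$S{\left(c \right)} = -4360 - 40 c$ ($S{\left(c \right)} = - 40 \left(109 + c\right) = -4360 - 40 c$)
$\frac{1}{\left(-19517 + S{\left(140 \right)}\right) + 85559} = \frac{1}{\left(-19517 - 9960\right) + 85559} = \frac{1}{-29477 + 85559} = \frac{1}{56082}$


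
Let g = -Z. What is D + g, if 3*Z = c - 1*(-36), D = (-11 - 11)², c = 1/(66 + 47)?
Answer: 160007/339 ≈ 472.00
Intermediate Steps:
c = 1/113 ≈ 0.0088496
D = 484 (D = (-22)² = 484)
Z = 4069/339 (Z = (1/113 - 1*(-36))/3 = (1/113 + 36)/3 = (⅓)*(4069/113) = 4069/339 ≈ 12.003)
g = -4069/339 (g = -1*4069/339 = -4069/339 ≈ -12.003)
D + g = 484 - 4069/339 = 160007/339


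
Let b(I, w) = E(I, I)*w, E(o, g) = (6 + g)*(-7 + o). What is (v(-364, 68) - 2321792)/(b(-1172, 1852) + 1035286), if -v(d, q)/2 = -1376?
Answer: -1159520/1273502807 ≈ -0.00091050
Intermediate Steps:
E(o, g) = (-7 + o)*(6 + g)
v(d, q) = 2752 (v(d, q) = -2*(-1376) = 2752)
b(I, w) = w*(-42 + I² - I) (b(I, w) = (-42 - 7*I + 6*I + I*I)*w = (-42 - 7*I + 6*I + I²)*w = (-42 + I² - I)*w = w*(-42 + I² - I))
(v(-364, 68) - 2321792)/(b(-1172, 1852) + 1035286) = (2752 - 2321792)/(1852*(-42 + (-1172)² - 1*(-1172)) + 1035286) = -2319040/(1852*(-42 + 1373584 + 1172) + 1035286) = -2319040/(1852*1374714 + 1035286) = -2319040/(2545970328 + 1035286) = -2319040/2547005614 = -2319040*1/2547005614 = -1159520/1273502807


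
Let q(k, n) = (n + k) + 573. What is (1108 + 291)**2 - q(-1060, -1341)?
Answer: 1959029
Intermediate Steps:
q(k, n) = 573 + k + n (q(k, n) = (k + n) + 573 = 573 + k + n)
(1108 + 291)**2 - q(-1060, -1341) = (1108 + 291)**2 - (573 - 1060 - 1341) = 1399**2 - 1*(-1828) = 1957201 + 1828 = 1959029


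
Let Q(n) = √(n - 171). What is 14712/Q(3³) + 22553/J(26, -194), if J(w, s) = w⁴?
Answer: 22553/456976 - 1226*I ≈ 0.049353 - 1226.0*I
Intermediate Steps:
Q(n) = √(-171 + n)
14712/Q(3³) + 22553/J(26, -194) = 14712/(√(-171 + 3³)) + 22553/(26⁴) = 14712/(√(-171 + 27)) + 22553/456976 = 14712/(√(-144)) + 22553*(1/456976) = 14712/((12*I)) + 22553/456976 = 14712*(-I/12) + 22553/456976 = -1226*I + 22553/456976 = 22553/456976 - 1226*I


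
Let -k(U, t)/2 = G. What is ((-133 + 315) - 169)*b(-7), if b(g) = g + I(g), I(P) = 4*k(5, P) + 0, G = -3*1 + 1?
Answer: 117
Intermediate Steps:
G = -2 (G = -3 + 1 = -2)
k(U, t) = 4 (k(U, t) = -2*(-2) = 4)
I(P) = 16 (I(P) = 4*4 + 0 = 16 + 0 = 16)
b(g) = 16 + g (b(g) = g + 16 = 16 + g)
((-133 + 315) - 169)*b(-7) = ((-133 + 315) - 169)*(16 - 7) = (182 - 169)*9 = 13*9 = 117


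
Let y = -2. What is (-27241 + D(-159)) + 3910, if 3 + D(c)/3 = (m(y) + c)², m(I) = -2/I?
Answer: 51552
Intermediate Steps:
D(c) = -9 + 3*(1 + c)² (D(c) = -9 + 3*(-2/(-2) + c)² = -9 + 3*(-2*(-½) + c)² = -9 + 3*(1 + c)²)
(-27241 + D(-159)) + 3910 = (-27241 + (-9 + 3*(1 - 159)²)) + 3910 = (-27241 + (-9 + 3*(-158)²)) + 3910 = (-27241 + (-9 + 3*24964)) + 3910 = (-27241 + (-9 + 74892)) + 3910 = (-27241 + 74883) + 3910 = 47642 + 3910 = 51552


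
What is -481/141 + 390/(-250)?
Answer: -17524/3525 ≈ -4.9713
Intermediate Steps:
-481/141 + 390/(-250) = -481*1/141 + 390*(-1/250) = -481/141 - 39/25 = -17524/3525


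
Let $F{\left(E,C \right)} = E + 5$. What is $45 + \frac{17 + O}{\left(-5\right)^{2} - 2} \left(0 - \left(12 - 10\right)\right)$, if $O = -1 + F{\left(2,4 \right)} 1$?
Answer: $43$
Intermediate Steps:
$F{\left(E,C \right)} = 5 + E$
$O = 6$ ($O = -1 + \left(5 + 2\right) 1 = -1 + 7 \cdot 1 = -1 + 7 = 6$)
$45 + \frac{17 + O}{\left(-5\right)^{2} - 2} \left(0 - \left(12 - 10\right)\right) = 45 + \frac{17 + 6}{\left(-5\right)^{2} - 2} \left(0 - \left(12 - 10\right)\right) = 45 + \frac{23}{25 - 2} \left(0 - \left(12 - 10\right)\right) = 45 + \frac{23}{23} \left(0 - 2\right) = 45 + 23 \cdot \frac{1}{23} \left(0 - 2\right) = 45 + 1 \left(-2\right) = 45 - 2 = 43$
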